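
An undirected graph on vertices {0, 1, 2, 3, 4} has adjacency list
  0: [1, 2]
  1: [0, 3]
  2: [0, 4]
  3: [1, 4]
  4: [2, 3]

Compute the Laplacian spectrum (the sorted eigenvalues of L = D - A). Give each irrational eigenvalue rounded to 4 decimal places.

[0, 1.3820, 1.3820, 3.6180, 3.6180]

Reading degrees in the order [0, 1, 2, 3, 4] gives [2, 2, 2, 2, 2]; set D = diag(2, 2, 2, 2, 2) and form L = D - A. Diagonalising L (or applying a numerical eigensolver to the 5x5 matrix) gives the spectrum above. The largest eigenvalue, 3.6180, is at most the vertex count 5.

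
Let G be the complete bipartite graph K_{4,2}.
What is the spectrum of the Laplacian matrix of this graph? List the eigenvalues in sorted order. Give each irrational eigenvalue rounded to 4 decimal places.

The graph has 6 vertices and degree multiset [4, 4, 2, 2, 2, 2]; D is the diagonal matrix of degrees and L = D - A. The multiplicity of 0 as a Laplacian eigenvalue equals the number of connected components. The single zero eigenvalue shows the graph is connected. The eigenvalues sum to 16, which equals trace(L) = 2|E|.

[0, 2, 2, 2, 4, 6]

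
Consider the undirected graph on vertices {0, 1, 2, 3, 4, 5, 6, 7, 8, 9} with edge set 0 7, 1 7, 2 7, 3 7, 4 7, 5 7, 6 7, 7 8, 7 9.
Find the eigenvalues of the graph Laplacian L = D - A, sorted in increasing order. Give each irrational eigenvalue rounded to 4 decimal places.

Reading degrees in the order [0, 1, 2, 3, 4, 5, 6, 7, 8, 9] gives [1, 1, 1, 1, 1, 1, 1, 9, 1, 1]; set D = diag(1, 1, 1, 1, 1, 1, 1, 9, 1, 1) and form L = D - A. L is symmetric positive semidefinite, so every eigenvalue is real and nonnegative. By the matrix-tree theorem the graph has (1/10) * product of the nonzero eigenvalues = 1 spanning tree.

[0, 1, 1, 1, 1, 1, 1, 1, 1, 10]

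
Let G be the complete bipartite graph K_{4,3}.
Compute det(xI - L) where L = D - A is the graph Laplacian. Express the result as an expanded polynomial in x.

x^7 - 24x^6 + 234x^5 - 1192x^4 + 3357x^3 - 4968x^2 + 3024x

The graph has 7 vertices and degree multiset [4, 4, 4, 3, 3, 3, 3]; D is the diagonal matrix of degrees and L = D - A. The eigenvalues of L are [0, 3, 3, 3, 4, 4, 7]; the characteristic polynomial is the product of (x - lambda_i), which multiplies out to x^7 - 24x^6 + 234x^5 - 1192x^4 + 3357x^3 - 4968x^2 + 3024x. The constant term is 0 because L is singular (the all-ones vector lies in its kernel). There is one zero in the spectrum, matching the 1 component.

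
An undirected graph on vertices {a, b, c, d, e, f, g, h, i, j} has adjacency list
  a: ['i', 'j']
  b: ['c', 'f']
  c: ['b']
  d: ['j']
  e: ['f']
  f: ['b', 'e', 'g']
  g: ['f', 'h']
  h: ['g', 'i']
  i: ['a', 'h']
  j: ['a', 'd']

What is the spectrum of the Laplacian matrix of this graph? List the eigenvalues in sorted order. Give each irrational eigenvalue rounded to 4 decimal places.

[0, 0.1100, 0.4616, 0.6697, 1.2415, 2, 2.4010, 3.0579, 3.7120, 4.3463]

Reading degrees in the order [a, b, c, d, e, f, g, h, i, j] gives [2, 2, 1, 1, 1, 3, 2, 2, 2, 2]; set D = diag(2, 2, 1, 1, 1, 3, 2, 2, 2, 2) and form L = D - A. Diagonalising L (or applying a numerical eigensolver to the 10x10 matrix) gives the spectrum above. The largest eigenvalue, 4.3463, is at most the vertex count 10.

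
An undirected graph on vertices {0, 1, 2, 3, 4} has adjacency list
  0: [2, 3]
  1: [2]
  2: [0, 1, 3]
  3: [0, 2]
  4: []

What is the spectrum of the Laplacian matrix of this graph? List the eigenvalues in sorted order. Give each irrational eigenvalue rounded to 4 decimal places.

Reading degrees in the order [0, 1, 2, 3, 4] gives [2, 1, 3, 2, 0]; set D = diag(2, 1, 3, 2, 0) and form L = D - A. Diagonalising L (or applying a numerical eigensolver to the 5x5 matrix) gives the spectrum above. The 2 zero eigenvalues correspond to the 2 connected components. There are 2 zeros in the spectrum, matching the 2 components.

[0, 0, 1, 3, 4]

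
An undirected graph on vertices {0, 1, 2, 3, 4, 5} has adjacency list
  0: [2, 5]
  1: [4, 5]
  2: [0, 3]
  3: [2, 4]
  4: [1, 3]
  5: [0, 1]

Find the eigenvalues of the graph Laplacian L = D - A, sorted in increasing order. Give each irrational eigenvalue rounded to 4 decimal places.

Each diagonal entry of L is the vertex degree and each off-diagonal entry is -1 where an edge is present, 0 otherwise; in the order [0, 1, 2, 3, 4, 5] the diagonal is [2, 2, 2, 2, 2, 2]. L is symmetric positive semidefinite, so every eigenvalue is real and nonnegative. There is one zero in the spectrum, matching the 1 component.

[0, 1, 1, 3, 3, 4]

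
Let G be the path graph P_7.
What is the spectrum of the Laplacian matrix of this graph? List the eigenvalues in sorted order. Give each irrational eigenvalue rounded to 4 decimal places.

[0, 0.1981, 0.7530, 1.5550, 2.4450, 3.2470, 3.8019]

The graph has 7 vertices and degree multiset [2, 2, 2, 2, 2, 1, 1]; D is the diagonal matrix of degrees and L = D - A. The multiplicity of 0 as a Laplacian eigenvalue equals the number of connected components.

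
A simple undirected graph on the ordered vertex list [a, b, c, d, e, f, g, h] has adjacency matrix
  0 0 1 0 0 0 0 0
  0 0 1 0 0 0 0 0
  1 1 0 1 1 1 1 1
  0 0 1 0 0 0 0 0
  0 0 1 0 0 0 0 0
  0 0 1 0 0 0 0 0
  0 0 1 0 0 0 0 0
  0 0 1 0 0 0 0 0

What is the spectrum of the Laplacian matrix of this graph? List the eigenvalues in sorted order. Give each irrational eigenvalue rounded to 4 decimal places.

[0, 1, 1, 1, 1, 1, 1, 8]

Each diagonal entry of L is the vertex degree and each off-diagonal entry is -1 where an edge is present, 0 otherwise; in the order [a, b, c, d, e, f, g, h] the diagonal is [1, 1, 7, 1, 1, 1, 1, 1]. Since every row of L sums to 0, the all-ones vector is in the kernel and 0 is an eigenvalue. The largest eigenvalue, 8, is at most the vertex count 8. The eigenvalues sum to 14, which equals trace(L) = 2|E|.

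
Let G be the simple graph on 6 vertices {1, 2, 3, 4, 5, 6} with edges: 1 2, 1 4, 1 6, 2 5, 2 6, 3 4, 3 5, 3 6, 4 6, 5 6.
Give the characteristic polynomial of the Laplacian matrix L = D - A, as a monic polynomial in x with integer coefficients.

With the vertex order [1, 2, 3, 4, 5, 6], the degrees are [3, 3, 3, 3, 3, 5], giving D = diag(3, 3, 3, 3, 3, 5) and L = D - A. Computing det(xI - L) by cofactor expansion (or equivalently via sum-over-permutations) gives x^6 - 20x^5 + 155x^4 - 580x^3 + 1045x^2 - 726x. Since p(0) = det(-L) = 0, x divides p(x). By the matrix-tree theorem the graph has (1/6) * product of the nonzero eigenvalues = 121 spanning trees. There is one zero in the spectrum, matching the 1 component.

x^6 - 20x^5 + 155x^4 - 580x^3 + 1045x^2 - 726x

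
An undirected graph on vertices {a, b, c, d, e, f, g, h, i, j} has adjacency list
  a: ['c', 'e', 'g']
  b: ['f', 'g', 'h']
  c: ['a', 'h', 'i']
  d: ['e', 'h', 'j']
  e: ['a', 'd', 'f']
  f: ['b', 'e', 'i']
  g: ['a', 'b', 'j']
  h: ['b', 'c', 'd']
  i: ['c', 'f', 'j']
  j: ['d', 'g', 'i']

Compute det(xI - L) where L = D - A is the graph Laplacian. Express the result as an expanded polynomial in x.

x^10 - 30x^9 + 390x^8 - 2880x^7 + 13305x^6 - 39882x^5 + 77640x^4 - 94800x^3 + 66000x^2 - 20000x

With the vertex order [a, b, c, d, e, f, g, h, i, j], the degrees are [3, 3, 3, 3, 3, 3, 3, 3, 3, 3], giving D = diag(3, 3, 3, 3, 3, 3, 3, 3, 3, 3) and L = D - A. L has integer entries, so p(x) = det(xI - L) has integer coefficients. Expanding the determinant yields x^10 - 30x^9 + 390x^8 - 2880x^7 + 13305x^6 - 39882x^5 + 77640x^4 - 94800x^3 + 66000x^2 - 20000x. The coefficient of x^9 equals -trace(L) = -30, matching the sum of degrees. The eigenvalues sum to 30, which equals trace(L) = 2|E|.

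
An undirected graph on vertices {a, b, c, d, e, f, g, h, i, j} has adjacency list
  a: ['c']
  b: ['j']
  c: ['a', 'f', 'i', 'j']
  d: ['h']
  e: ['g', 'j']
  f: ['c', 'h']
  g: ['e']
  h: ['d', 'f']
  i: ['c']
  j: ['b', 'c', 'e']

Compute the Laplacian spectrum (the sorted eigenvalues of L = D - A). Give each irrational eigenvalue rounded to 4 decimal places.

Reading degrees in the order [a, b, c, d, e, f, g, h, i, j] gives [1, 1, 4, 1, 2, 2, 1, 2, 1, 3]; set D = diag(1, 1, 4, 1, 2, 2, 1, 2, 1, 3) and form L = D - A. L is symmetric positive semidefinite, so every eigenvalue is real and nonnegative. The single zero eigenvalue shows the graph is connected.

[0, 0.1861, 0.4111, 0.6824, 1, 1.4697, 2.1671, 3.0584, 3.6781, 5.3472]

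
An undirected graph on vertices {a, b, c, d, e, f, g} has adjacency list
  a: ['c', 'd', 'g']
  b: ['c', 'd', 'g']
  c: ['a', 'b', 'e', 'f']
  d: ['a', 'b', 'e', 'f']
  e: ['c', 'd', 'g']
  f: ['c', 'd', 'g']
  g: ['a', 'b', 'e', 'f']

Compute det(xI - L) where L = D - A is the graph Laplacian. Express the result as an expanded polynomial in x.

x^7 - 24x^6 + 234x^5 - 1192x^4 + 3357x^3 - 4968x^2 + 3024x

With the vertex order [a, b, c, d, e, f, g], the degrees are [3, 3, 4, 4, 3, 3, 4], giving D = diag(3, 3, 4, 4, 3, 3, 4) and L = D - A. L has integer entries, so p(x) = det(xI - L) has integer coefficients. Expanding the determinant yields x^7 - 24x^6 + 234x^5 - 1192x^4 + 3357x^3 - 4968x^2 + 3024x. The coefficient of x^6 equals -trace(L) = -24, matching the sum of degrees. By the matrix-tree theorem the graph has (1/7) * product of the nonzero eigenvalues = 432 spanning trees.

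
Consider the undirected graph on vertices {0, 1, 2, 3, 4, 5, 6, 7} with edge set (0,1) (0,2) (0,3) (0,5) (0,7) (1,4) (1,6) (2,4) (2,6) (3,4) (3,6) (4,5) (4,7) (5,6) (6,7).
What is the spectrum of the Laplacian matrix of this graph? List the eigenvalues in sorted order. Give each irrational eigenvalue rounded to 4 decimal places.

With the vertex order [0, 1, 2, 3, 4, 5, 6, 7], the degrees are [5, 3, 3, 3, 5, 3, 5, 3], giving D = diag(5, 3, 3, 3, 5, 3, 5, 3) and L = D - A. The multiplicity of 0 as a Laplacian eigenvalue equals the number of connected components. The single zero eigenvalue shows the graph is connected.

[0, 3, 3, 3, 3, 5, 5, 8]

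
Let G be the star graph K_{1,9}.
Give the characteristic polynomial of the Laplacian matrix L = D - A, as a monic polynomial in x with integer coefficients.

x^10 - 18x^9 + 108x^8 - 336x^7 + 630x^6 - 756x^5 + 588x^4 - 288x^3 + 81x^2 - 10x

The graph has 10 vertices and degree multiset [9, 1, 1, 1, 1, 1, 1, 1, 1, 1]; D is the diagonal matrix of degrees and L = D - A. The eigenvalues of L are [0, 1, 1, 1, 1, 1, 1, 1, 1, 10]; the characteristic polynomial is the product of (x - lambda_i), which multiplies out to x^10 - 18x^9 + 108x^8 - 336x^7 + 630x^6 - 756x^5 + 588x^4 - 288x^3 + 81x^2 - 10x. The constant term is 0 because L is singular (the all-ones vector lies in its kernel). The eigenvalues sum to 18, which equals trace(L) = 2|E|.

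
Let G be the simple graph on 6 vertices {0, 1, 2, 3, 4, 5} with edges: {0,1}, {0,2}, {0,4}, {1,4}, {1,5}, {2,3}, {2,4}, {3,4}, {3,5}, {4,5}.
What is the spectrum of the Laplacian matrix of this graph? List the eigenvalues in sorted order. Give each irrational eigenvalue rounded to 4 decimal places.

Each diagonal entry of L is the vertex degree and each off-diagonal entry is -1 where an edge is present, 0 otherwise; in the order [0, 1, 2, 3, 4, 5] the diagonal is [3, 3, 3, 3, 5, 3]. Diagonalising L (or applying a numerical eigensolver to the 6x6 matrix) gives the spectrum above. The largest eigenvalue, 6, is at most the vertex count 6. By the matrix-tree theorem the graph has (1/6) * product of the nonzero eigenvalues = 121 spanning trees.

[0, 2.3820, 2.3820, 4.6180, 4.6180, 6]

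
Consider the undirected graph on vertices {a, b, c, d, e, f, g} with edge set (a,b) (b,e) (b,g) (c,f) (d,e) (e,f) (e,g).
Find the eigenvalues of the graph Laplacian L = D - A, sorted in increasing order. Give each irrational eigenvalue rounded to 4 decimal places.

[0, 0.4116, 0.7530, 1.4064, 2.4450, 3.8019, 5.1819]

Each diagonal entry of L is the vertex degree and each off-diagonal entry is -1 where an edge is present, 0 otherwise; in the order [a, b, c, d, e, f, g] the diagonal is [1, 3, 1, 1, 4, 2, 2]. L is symmetric positive semidefinite, so every eigenvalue is real and nonnegative.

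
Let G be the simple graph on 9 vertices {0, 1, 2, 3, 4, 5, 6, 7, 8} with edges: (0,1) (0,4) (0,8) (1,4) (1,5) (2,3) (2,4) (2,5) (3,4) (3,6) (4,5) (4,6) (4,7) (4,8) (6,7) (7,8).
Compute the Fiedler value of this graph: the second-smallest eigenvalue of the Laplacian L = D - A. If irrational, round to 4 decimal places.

1.5858

Each diagonal entry of L is the vertex degree and each off-diagonal entry is -1 where an edge is present, 0 otherwise; in the order [0, 1, 2, 3, 4, 5, 6, 7, 8] the diagonal is [3, 3, 3, 3, 8, 3, 3, 3, 3]. The smallest Laplacian eigenvalue is always 0. The next one, lambda_2 = 1.5858, measures how hard the graph is to disconnect: larger values mean better connectivity. The eigenvalues sum to 32, which equals trace(L) = 2|E|.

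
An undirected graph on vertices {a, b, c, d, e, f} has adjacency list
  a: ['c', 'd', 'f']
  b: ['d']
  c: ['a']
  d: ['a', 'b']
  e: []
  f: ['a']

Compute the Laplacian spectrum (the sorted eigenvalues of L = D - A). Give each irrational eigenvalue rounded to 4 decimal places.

[0, 0, 0.5188, 1, 2.3111, 4.1701]

With the vertex order [a, b, c, d, e, f], the degrees are [3, 1, 1, 2, 0, 1], giving D = diag(3, 1, 1, 2, 0, 1) and L = D - A. Since every row of L sums to 0, the all-ones vector is in the kernel and 0 is an eigenvalue. The 2 zero eigenvalues correspond to the 2 connected components. The largest eigenvalue, 4.1701, is at most the vertex count 6. There are 2 zeros in the spectrum, matching the 2 components.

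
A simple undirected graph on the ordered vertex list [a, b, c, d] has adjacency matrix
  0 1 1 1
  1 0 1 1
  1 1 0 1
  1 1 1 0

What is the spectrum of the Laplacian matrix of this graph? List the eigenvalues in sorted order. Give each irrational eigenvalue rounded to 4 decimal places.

[0, 4, 4, 4]

Reading degrees in the order [a, b, c, d] gives [3, 3, 3, 3]; set D = diag(3, 3, 3, 3) and form L = D - A. Since every row of L sums to 0, the all-ones vector is in the kernel and 0 is an eigenvalue.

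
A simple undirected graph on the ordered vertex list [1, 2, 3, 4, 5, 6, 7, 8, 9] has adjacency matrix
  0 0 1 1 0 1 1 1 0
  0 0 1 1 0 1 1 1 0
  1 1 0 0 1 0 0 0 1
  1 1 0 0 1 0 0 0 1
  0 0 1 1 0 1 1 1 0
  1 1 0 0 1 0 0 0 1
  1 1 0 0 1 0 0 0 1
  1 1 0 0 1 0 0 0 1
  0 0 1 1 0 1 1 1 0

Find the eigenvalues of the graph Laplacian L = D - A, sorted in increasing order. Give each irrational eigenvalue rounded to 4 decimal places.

[0, 4, 4, 4, 4, 5, 5, 5, 9]

Reading degrees in the order [1, 2, 3, 4, 5, 6, 7, 8, 9] gives [5, 5, 4, 4, 5, 4, 4, 4, 5]; set D = diag(5, 5, 4, 4, 5, 4, 4, 4, 5) and form L = D - A. Since every row of L sums to 0, the all-ones vector is in the kernel and 0 is an eigenvalue.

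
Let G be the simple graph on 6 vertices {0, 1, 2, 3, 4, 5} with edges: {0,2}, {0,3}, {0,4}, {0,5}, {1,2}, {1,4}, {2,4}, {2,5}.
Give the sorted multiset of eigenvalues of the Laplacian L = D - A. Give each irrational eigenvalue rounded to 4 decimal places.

Each diagonal entry of L is the vertex degree and each off-diagonal entry is -1 where an edge is present, 0 otherwise; in the order [0, 1, 2, 3, 4, 5] the diagonal is [4, 2, 4, 1, 3, 2]. L is symmetric positive semidefinite, so every eigenvalue is real and nonnegative. There is one zero in the spectrum, matching the 1 component.

[0, 0.8851, 1.6972, 3.2541, 4.8608, 5.3028]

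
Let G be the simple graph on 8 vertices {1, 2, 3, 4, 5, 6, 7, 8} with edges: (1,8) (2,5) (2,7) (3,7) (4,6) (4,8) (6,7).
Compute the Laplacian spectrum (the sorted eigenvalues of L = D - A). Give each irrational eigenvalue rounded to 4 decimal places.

Reading degrees in the order [1, 2, 3, 4, 5, 6, 7, 8] gives [1, 2, 1, 2, 1, 2, 3, 2]; set D = diag(1, 2, 1, 2, 1, 2, 3, 2) and form L = D - A. L is symmetric positive semidefinite, so every eigenvalue is real and nonnegative. The single zero eigenvalue shows the graph is connected.

[0, 0.1864, 0.5858, 1, 2, 2.4707, 3.4142, 4.3429]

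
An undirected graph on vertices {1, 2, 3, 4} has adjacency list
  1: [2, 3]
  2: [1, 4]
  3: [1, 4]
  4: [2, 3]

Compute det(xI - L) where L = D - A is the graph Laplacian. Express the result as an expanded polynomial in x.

Reading degrees in the order [1, 2, 3, 4] gives [2, 2, 2, 2]; set D = diag(2, 2, 2, 2) and form L = D - A. Computing det(xI - L) by cofactor expansion (or equivalently via sum-over-permutations) gives x^4 - 8x^3 + 20x^2 - 16x. The constant term is 0 because L is singular (the all-ones vector lies in its kernel). There is one zero in the spectrum, matching the 1 component. The eigenvalues sum to 8, which equals trace(L) = 2|E|.

x^4 - 8x^3 + 20x^2 - 16x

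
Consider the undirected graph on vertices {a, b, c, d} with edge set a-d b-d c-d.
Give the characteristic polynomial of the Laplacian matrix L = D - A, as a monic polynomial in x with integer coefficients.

Each diagonal entry of L is the vertex degree and each off-diagonal entry is -1 where an edge is present, 0 otherwise; in the order [a, b, c, d] the diagonal is [1, 1, 1, 3]. The eigenvalues of L are [0, 1, 1, 4]; the characteristic polynomial is the product of (x - lambda_i), which multiplies out to x^4 - 6x^3 + 9x^2 - 4x. The coefficient of x^3 equals -trace(L) = -6, matching the sum of degrees.

x^4 - 6x^3 + 9x^2 - 4x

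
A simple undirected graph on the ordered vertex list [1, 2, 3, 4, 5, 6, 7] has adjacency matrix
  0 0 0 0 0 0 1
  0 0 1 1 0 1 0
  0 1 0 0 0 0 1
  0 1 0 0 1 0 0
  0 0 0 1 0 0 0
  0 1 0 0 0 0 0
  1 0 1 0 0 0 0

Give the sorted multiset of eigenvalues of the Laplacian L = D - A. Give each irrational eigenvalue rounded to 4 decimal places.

[0, 0.2603, 0.6262, 1.4055, 2.2742, 3.0996, 4.3342]

With the vertex order [1, 2, 3, 4, 5, 6, 7], the degrees are [1, 3, 2, 2, 1, 1, 2], giving D = diag(1, 3, 2, 2, 1, 1, 2) and L = D - A. Diagonalising L (or applying a numerical eigensolver to the 7x7 matrix) gives the spectrum above. There is one zero in the spectrum, matching the 1 component. By the matrix-tree theorem the graph has (1/7) * product of the nonzero eigenvalues = 1 spanning tree.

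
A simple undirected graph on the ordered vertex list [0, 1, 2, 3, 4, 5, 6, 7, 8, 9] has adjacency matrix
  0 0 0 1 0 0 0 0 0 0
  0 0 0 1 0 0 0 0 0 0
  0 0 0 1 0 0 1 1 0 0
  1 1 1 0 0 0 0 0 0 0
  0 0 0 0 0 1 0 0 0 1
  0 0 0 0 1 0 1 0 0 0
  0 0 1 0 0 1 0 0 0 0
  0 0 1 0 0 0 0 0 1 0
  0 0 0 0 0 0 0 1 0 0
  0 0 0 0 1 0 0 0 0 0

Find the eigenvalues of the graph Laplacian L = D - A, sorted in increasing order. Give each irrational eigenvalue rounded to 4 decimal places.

[0, 0.1566, 0.3280, 0.8452, 1, 1.7534, 2.4520, 3.1820, 3.5756, 4.7070]

With the vertex order [0, 1, 2, 3, 4, 5, 6, 7, 8, 9], the degrees are [1, 1, 3, 3, 2, 2, 2, 2, 1, 1], giving D = diag(1, 1, 3, 3, 2, 2, 2, 2, 1, 1) and L = D - A. Since every row of L sums to 0, the all-ones vector is in the kernel and 0 is an eigenvalue. There is one zero in the spectrum, matching the 1 component. The largest eigenvalue, 4.7070, is at most the vertex count 10.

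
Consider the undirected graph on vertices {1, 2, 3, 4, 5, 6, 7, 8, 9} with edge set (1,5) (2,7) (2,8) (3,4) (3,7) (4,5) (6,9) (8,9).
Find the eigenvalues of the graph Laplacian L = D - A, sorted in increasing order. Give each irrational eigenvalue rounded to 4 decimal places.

Reading degrees in the order [1, 2, 3, 4, 5, 6, 7, 8, 9] gives [1, 2, 2, 2, 2, 1, 2, 2, 2]; set D = diag(1, 2, 2, 2, 2, 1, 2, 2, 2) and form L = D - A. The multiplicity of 0 as a Laplacian eigenvalue equals the number of connected components. The eigenvalues sum to 16, which equals trace(L) = 2|E|.

[0, 0.1206, 0.4679, 1, 1.6527, 2.3473, 3, 3.5321, 3.8794]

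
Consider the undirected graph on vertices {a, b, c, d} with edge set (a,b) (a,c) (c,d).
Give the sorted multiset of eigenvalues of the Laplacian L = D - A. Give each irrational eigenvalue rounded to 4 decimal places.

[0, 0.5858, 2, 3.4142]

With the vertex order [a, b, c, d], the degrees are [2, 1, 2, 1], giving D = diag(2, 1, 2, 1) and L = D - A. Diagonalising L (or applying a numerical eigensolver to the 4x4 matrix) gives the spectrum above. The single zero eigenvalue shows the graph is connected. By the matrix-tree theorem the graph has (1/4) * product of the nonzero eigenvalues = 1 spanning tree. There is one zero in the spectrum, matching the 1 component.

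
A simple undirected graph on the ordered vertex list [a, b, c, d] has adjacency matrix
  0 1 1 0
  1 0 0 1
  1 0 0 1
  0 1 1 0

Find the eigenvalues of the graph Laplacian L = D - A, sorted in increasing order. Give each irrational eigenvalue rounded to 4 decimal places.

With the vertex order [a, b, c, d], the degrees are [2, 2, 2, 2], giving D = diag(2, 2, 2, 2) and L = D - A. The multiplicity of 0 as a Laplacian eigenvalue equals the number of connected components. The largest eigenvalue, 4, is at most the vertex count 4.

[0, 2, 2, 4]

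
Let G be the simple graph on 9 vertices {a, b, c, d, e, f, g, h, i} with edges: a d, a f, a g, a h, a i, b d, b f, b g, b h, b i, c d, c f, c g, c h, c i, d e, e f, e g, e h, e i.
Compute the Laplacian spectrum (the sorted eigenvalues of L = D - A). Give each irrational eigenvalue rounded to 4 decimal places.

[0, 4, 4, 4, 4, 5, 5, 5, 9]

With the vertex order [a, b, c, d, e, f, g, h, i], the degrees are [5, 5, 5, 4, 5, 4, 4, 4, 4], giving D = diag(5, 5, 5, 4, 5, 4, 4, 4, 4) and L = D - A. L is symmetric positive semidefinite, so every eigenvalue is real and nonnegative. By the matrix-tree theorem the graph has (1/9) * product of the nonzero eigenvalues = 32000 spanning trees.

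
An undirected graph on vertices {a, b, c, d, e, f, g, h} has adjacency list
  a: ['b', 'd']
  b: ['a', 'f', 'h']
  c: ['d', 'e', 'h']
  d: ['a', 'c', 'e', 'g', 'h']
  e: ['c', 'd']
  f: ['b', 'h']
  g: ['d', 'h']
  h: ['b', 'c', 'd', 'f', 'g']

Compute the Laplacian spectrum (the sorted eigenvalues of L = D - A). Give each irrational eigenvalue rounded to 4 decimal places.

[0, 1.0480, 1.7252, 1.8203, 3.3711, 3.8940, 5.6363, 6.5051]

Reading degrees in the order [a, b, c, d, e, f, g, h] gives [2, 3, 3, 5, 2, 2, 2, 5]; set D = diag(2, 3, 3, 5, 2, 2, 2, 5) and form L = D - A. The multiplicity of 0 as a Laplacian eigenvalue equals the number of connected components. The single zero eigenvalue shows the graph is connected. There is one zero in the spectrum, matching the 1 component.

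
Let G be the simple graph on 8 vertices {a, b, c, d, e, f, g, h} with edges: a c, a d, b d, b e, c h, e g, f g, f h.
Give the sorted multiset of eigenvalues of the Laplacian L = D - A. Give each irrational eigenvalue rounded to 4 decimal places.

[0, 0.5858, 0.5858, 2, 2, 3.4142, 3.4142, 4]

Reading degrees in the order [a, b, c, d, e, f, g, h] gives [2, 2, 2, 2, 2, 2, 2, 2]; set D = diag(2, 2, 2, 2, 2, 2, 2, 2) and form L = D - A. The multiplicity of 0 as a Laplacian eigenvalue equals the number of connected components. The eigenvalues sum to 16, which equals trace(L) = 2|E|. By the matrix-tree theorem the graph has (1/8) * product of the nonzero eigenvalues = 8 spanning trees.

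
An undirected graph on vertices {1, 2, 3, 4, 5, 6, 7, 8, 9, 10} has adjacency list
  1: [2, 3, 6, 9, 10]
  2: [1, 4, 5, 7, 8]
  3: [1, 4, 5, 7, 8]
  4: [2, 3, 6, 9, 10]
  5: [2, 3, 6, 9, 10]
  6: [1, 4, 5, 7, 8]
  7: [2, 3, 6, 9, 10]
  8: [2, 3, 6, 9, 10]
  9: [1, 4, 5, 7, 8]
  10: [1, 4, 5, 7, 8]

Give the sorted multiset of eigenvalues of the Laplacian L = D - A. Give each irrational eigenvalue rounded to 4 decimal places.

Each diagonal entry of L is the vertex degree and each off-diagonal entry is -1 where an edge is present, 0 otherwise; in the order [1, 2, 3, 4, 5, 6, 7, 8, 9, 10] the diagonal is [5, 5, 5, 5, 5, 5, 5, 5, 5, 5]. Since every row of L sums to 0, the all-ones vector is in the kernel and 0 is an eigenvalue. The single zero eigenvalue shows the graph is connected. The largest eigenvalue, 10, is at most the vertex count 10.

[0, 5, 5, 5, 5, 5, 5, 5, 5, 10]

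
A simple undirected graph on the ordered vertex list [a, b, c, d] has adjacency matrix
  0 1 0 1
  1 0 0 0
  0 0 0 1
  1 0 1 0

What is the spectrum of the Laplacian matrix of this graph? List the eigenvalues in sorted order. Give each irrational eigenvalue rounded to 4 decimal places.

[0, 0.5858, 2, 3.4142]

With the vertex order [a, b, c, d], the degrees are [2, 1, 1, 2], giving D = diag(2, 1, 1, 2) and L = D - A. L is symmetric positive semidefinite, so every eigenvalue is real and nonnegative. The single zero eigenvalue shows the graph is connected. By the matrix-tree theorem the graph has (1/4) * product of the nonzero eigenvalues = 1 spanning tree.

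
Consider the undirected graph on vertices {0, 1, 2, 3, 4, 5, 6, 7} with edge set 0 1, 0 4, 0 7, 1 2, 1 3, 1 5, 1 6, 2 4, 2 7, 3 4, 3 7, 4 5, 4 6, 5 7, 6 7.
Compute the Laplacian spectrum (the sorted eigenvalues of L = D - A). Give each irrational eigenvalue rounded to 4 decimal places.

Reading degrees in the order [0, 1, 2, 3, 4, 5, 6, 7] gives [3, 5, 3, 3, 5, 3, 3, 5]; set D = diag(3, 5, 3, 3, 5, 3, 3, 5) and form L = D - A. Since every row of L sums to 0, the all-ones vector is in the kernel and 0 is an eigenvalue. By the matrix-tree theorem the graph has (1/8) * product of the nonzero eigenvalues = 2025 spanning trees. There is one zero in the spectrum, matching the 1 component.

[0, 3, 3, 3, 3, 5, 5, 8]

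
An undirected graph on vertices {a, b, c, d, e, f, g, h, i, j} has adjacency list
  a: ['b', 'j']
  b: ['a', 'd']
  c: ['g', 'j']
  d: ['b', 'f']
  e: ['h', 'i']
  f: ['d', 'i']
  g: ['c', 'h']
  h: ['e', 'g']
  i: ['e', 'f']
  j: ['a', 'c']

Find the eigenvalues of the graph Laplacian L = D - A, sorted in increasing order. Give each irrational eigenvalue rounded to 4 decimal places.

Each diagonal entry of L is the vertex degree and each off-diagonal entry is -1 where an edge is present, 0 otherwise; in the order [a, b, c, d, e, f, g, h, i, j] the diagonal is [2, 2, 2, 2, 2, 2, 2, 2, 2, 2]. The multiplicity of 0 as a Laplacian eigenvalue equals the number of connected components. The single zero eigenvalue shows the graph is connected.

[0, 0.3820, 0.3820, 1.3820, 1.3820, 2.6180, 2.6180, 3.6180, 3.6180, 4]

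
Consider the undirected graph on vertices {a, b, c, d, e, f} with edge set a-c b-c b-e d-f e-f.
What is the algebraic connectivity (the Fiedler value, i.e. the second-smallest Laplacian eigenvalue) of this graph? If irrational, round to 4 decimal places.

With the vertex order [a, b, c, d, e, f], the degrees are [1, 2, 2, 1, 2, 2], giving D = diag(1, 2, 2, 1, 2, 2) and L = D - A. The sorted Laplacian eigenvalues are [0, 0.2679, 1, 2, 3, 3.7321]; the algebraic connectivity is the second entry, 0.2679. The largest eigenvalue, 3.7321, is at most the vertex count 6. The eigenvalues sum to 10, which equals trace(L) = 2|E|.

0.2679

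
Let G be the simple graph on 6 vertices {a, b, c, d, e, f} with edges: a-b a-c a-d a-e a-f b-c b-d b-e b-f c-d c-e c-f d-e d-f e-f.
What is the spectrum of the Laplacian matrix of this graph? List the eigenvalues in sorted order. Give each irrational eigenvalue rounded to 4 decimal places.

With the vertex order [a, b, c, d, e, f], the degrees are [5, 5, 5, 5, 5, 5], giving D = diag(5, 5, 5, 5, 5, 5) and L = D - A. Diagonalising L (or applying a numerical eigensolver to the 6x6 matrix) gives the spectrum above. The single zero eigenvalue shows the graph is connected.

[0, 6, 6, 6, 6, 6]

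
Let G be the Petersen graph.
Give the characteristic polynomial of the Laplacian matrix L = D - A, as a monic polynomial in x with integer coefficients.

x^10 - 30x^9 + 390x^8 - 2880x^7 + 13305x^6 - 39882x^5 + 77640x^4 - 94800x^3 + 66000x^2 - 20000x

The graph has 10 vertices and degree multiset [3, 3, 3, 3, 3, 3, 3, 3, 3, 3]; D is the diagonal matrix of degrees and L = D - A. L has integer entries, so p(x) = det(xI - L) has integer coefficients. Expanding the determinant yields x^10 - 30x^9 + 390x^8 - 2880x^7 + 13305x^6 - 39882x^5 + 77640x^4 - 94800x^3 + 66000x^2 - 20000x. The constant term is 0 because L is singular (the all-ones vector lies in its kernel). The eigenvalues sum to 30, which equals trace(L) = 2|E|.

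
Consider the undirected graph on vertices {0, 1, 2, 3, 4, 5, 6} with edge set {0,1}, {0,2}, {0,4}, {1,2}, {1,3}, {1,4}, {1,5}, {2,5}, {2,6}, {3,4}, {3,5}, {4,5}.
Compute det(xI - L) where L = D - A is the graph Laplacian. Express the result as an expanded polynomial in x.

x^7 - 24x^6 + 230x^5 - 1114x^4 + 2825x^3 - 3442x^2 + 1463x

Each diagonal entry of L is the vertex degree and each off-diagonal entry is -1 where an edge is present, 0 otherwise; in the order [0, 1, 2, 3, 4, 5, 6] the diagonal is [3, 5, 4, 3, 4, 4, 1]. Computing det(xI - L) by cofactor expansion (or equivalently via sum-over-permutations) gives x^7 - 24x^6 + 230x^5 - 1114x^4 + 2825x^3 - 3442x^2 + 1463x. Since p(0) = det(-L) = 0, x divides p(x). There is one zero in the spectrum, matching the 1 component. By the matrix-tree theorem the graph has (1/7) * product of the nonzero eigenvalues = 209 spanning trees.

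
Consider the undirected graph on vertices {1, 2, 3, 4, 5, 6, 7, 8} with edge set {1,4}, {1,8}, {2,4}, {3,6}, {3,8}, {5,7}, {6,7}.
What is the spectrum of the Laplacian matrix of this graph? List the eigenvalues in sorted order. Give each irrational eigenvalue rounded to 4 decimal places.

[0, 0.1522, 0.5858, 1.2346, 2, 2.7654, 3.4142, 3.8478]

With the vertex order [1, 2, 3, 4, 5, 6, 7, 8], the degrees are [2, 1, 2, 2, 1, 2, 2, 2], giving D = diag(2, 1, 2, 2, 1, 2, 2, 2) and L = D - A. Since every row of L sums to 0, the all-ones vector is in the kernel and 0 is an eigenvalue. The single zero eigenvalue shows the graph is connected. The eigenvalues sum to 14, which equals trace(L) = 2|E|.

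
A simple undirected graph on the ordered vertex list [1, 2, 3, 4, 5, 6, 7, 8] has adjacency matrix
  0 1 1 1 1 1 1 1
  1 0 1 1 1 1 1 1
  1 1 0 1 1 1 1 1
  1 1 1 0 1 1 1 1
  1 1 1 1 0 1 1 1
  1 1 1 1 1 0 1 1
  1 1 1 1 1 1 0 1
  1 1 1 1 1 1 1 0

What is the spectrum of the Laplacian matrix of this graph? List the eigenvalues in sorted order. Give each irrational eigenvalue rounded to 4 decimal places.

With the vertex order [1, 2, 3, 4, 5, 6, 7, 8], the degrees are [7, 7, 7, 7, 7, 7, 7, 7], giving D = diag(7, 7, 7, 7, 7, 7, 7, 7) and L = D - A. Since every row of L sums to 0, the all-ones vector is in the kernel and 0 is an eigenvalue. The single zero eigenvalue shows the graph is connected. The largest eigenvalue, 8, is at most the vertex count 8. There is one zero in the spectrum, matching the 1 component.

[0, 8, 8, 8, 8, 8, 8, 8]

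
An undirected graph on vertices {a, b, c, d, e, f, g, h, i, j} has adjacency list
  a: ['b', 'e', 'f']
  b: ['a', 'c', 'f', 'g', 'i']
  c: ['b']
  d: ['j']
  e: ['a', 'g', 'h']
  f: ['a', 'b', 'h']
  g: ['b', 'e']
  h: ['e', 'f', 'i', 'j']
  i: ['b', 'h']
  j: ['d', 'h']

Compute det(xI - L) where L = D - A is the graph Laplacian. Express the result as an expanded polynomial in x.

Reading degrees in the order [a, b, c, d, e, f, g, h, i, j] gives [3, 5, 1, 1, 3, 3, 2, 4, 2, 2]; set D = diag(3, 5, 1, 1, 3, 3, 2, 4, 2, 2) and form L = D - A. L has integer entries, so p(x) = det(xI - L) has integer coefficients. Expanding the determinant yields x^10 - 26x^9 + 284x^8 - 1704x^7 + 6163x^6 - 13854x^5 + 19188x^4 - 15568x^3 + 6552x^2 - 1040x. The constant term is 0 because L is singular (the all-ones vector lies in its kernel). By the matrix-tree theorem the graph has (1/10) * product of the nonzero eigenvalues = 104 spanning trees.

x^10 - 26x^9 + 284x^8 - 1704x^7 + 6163x^6 - 13854x^5 + 19188x^4 - 15568x^3 + 6552x^2 - 1040x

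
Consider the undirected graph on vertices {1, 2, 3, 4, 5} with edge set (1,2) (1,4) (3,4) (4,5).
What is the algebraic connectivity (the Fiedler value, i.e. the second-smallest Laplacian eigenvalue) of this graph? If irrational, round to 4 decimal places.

0.5188

Each diagonal entry of L is the vertex degree and each off-diagonal entry is -1 where an edge is present, 0 otherwise; in the order [1, 2, 3, 4, 5] the diagonal is [2, 1, 1, 3, 1]. The smallest Laplacian eigenvalue is always 0. The next one, lambda_2 = 0.5188, measures how hard the graph is to disconnect: larger values mean better connectivity. The largest eigenvalue, 4.1701, is at most the vertex count 5.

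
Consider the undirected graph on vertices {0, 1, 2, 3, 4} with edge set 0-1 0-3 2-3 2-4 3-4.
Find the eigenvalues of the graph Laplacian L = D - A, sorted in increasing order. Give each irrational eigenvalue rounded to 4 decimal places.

Reading degrees in the order [0, 1, 2, 3, 4] gives [2, 1, 2, 3, 2]; set D = diag(2, 1, 2, 3, 2) and form L = D - A. The multiplicity of 0 as a Laplacian eigenvalue equals the number of connected components.

[0, 0.5188, 2.3111, 3, 4.1701]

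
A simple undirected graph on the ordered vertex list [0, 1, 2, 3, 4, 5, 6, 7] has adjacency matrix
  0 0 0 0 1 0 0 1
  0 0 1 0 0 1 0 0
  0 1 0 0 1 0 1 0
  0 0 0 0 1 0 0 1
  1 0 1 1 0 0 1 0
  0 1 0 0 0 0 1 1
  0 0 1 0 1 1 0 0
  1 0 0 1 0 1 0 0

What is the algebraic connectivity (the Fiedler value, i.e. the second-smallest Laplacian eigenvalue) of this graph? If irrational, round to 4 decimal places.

Each diagonal entry of L is the vertex degree and each off-diagonal entry is -1 where an edge is present, 0 otherwise; in the order [0, 1, 2, 3, 4, 5, 6, 7] the diagonal is [2, 2, 3, 2, 4, 3, 3, 3]. The smallest Laplacian eigenvalue is always 0. The next one, lambda_2 = 1, measures how hard the graph is to disconnect: larger values mean better connectivity. The largest eigenvalue, 5.4142, is at most the vertex count 8. The eigenvalues sum to 22, which equals trace(L) = 2|E|.

1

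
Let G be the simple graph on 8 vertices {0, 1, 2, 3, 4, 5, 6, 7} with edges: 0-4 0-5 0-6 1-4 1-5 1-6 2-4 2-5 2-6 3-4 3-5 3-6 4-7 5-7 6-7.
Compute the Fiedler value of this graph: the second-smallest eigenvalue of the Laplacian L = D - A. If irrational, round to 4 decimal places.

Each diagonal entry of L is the vertex degree and each off-diagonal entry is -1 where an edge is present, 0 otherwise; in the order [0, 1, 2, 3, 4, 5, 6, 7] the diagonal is [3, 3, 3, 3, 5, 5, 5, 3]. The smallest Laplacian eigenvalue is always 0. The next one, lambda_2 = 3, measures how hard the graph is to disconnect: larger values mean better connectivity. The largest eigenvalue, 8, is at most the vertex count 8.

3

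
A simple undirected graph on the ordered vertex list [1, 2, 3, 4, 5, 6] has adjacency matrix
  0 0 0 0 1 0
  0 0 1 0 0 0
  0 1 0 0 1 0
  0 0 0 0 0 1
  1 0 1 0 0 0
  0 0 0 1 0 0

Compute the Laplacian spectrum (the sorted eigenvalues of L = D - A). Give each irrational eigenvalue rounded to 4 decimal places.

[0, 0, 0.5858, 2, 2, 3.4142]

Reading degrees in the order [1, 2, 3, 4, 5, 6] gives [1, 1, 2, 1, 2, 1]; set D = diag(1, 1, 2, 1, 2, 1) and form L = D - A. Since every row of L sums to 0, the all-ones vector is in the kernel and 0 is an eigenvalue. The 2 zero eigenvalues correspond to the 2 connected components. The eigenvalues sum to 8, which equals trace(L) = 2|E|. The largest eigenvalue, 3.4142, is at most the vertex count 6.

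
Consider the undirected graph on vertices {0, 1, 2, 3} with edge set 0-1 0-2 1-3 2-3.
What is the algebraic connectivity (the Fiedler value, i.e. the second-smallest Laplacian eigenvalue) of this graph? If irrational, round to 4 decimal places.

2

Reading degrees in the order [0, 1, 2, 3] gives [2, 2, 2, 2]; set D = diag(2, 2, 2, 2) and form L = D - A. The sorted Laplacian eigenvalues are [0, 2, 2, 4]; the algebraic connectivity is the second entry, 2. By the matrix-tree theorem the graph has (1/4) * product of the nonzero eigenvalues = 4 spanning trees.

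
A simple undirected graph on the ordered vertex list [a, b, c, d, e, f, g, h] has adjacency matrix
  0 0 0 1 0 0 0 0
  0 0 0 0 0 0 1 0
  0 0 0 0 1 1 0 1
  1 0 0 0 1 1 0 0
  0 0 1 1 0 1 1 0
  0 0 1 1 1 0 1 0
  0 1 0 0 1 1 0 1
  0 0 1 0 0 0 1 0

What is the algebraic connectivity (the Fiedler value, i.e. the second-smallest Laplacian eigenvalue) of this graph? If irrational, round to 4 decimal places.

0.5858

Reading degrees in the order [a, b, c, d, e, f, g, h] gives [1, 1, 3, 3, 4, 4, 4, 2]; set D = diag(1, 1, 3, 3, 4, 4, 4, 2) and form L = D - A. The smallest Laplacian eigenvalue is always 0. The next one, lambda_2 = 0.5858, measures how hard the graph is to disconnect: larger values mean better connectivity. There is one zero in the spectrum, matching the 1 component. By the matrix-tree theorem the graph has (1/8) * product of the nonzero eigenvalues = 60 spanning trees.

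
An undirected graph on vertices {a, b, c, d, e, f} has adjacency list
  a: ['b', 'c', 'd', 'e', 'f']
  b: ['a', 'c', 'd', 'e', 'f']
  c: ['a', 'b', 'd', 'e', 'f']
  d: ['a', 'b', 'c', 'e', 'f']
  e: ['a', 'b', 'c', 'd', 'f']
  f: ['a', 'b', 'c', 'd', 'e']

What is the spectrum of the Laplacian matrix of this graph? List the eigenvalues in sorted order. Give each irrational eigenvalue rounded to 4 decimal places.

With the vertex order [a, b, c, d, e, f], the degrees are [5, 5, 5, 5, 5, 5], giving D = diag(5, 5, 5, 5, 5, 5) and L = D - A. Since every row of L sums to 0, the all-ones vector is in the kernel and 0 is an eigenvalue. The single zero eigenvalue shows the graph is connected. The largest eigenvalue, 6, is at most the vertex count 6.

[0, 6, 6, 6, 6, 6]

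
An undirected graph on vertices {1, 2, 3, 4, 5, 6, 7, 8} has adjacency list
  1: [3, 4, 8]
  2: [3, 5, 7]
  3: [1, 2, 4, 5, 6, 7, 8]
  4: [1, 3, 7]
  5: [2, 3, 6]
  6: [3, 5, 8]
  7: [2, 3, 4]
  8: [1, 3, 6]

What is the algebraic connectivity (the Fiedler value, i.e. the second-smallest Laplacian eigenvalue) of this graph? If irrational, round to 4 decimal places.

1.7530

Reading degrees in the order [1, 2, 3, 4, 5, 6, 7, 8] gives [3, 3, 7, 3, 3, 3, 3, 3]; set D = diag(3, 3, 7, 3, 3, 3, 3, 3) and form L = D - A. Computing the eigenvalues of L and sorting gives [0, 1.7530, 1.7530, 3.4450, 3.4450, 4.8019, 4.8019, 8]. The Fiedler value lambda_2 = 1.7530 is strictly positive, so the graph is connected. By the matrix-tree theorem the graph has (1/8) * product of the nonzero eigenvalues = 841 spanning trees. The eigenvalues sum to 28, which equals trace(L) = 2|E|.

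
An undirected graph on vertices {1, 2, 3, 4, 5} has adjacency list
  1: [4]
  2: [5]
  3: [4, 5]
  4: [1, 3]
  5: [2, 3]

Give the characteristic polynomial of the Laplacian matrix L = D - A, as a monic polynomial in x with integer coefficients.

x^5 - 8x^4 + 21x^3 - 20x^2 + 5x

With the vertex order [1, 2, 3, 4, 5], the degrees are [1, 1, 2, 2, 2], giving D = diag(1, 1, 2, 2, 2) and L = D - A. Computing det(xI - L) by cofactor expansion (or equivalently via sum-over-permutations) gives x^5 - 8x^4 + 21x^3 - 20x^2 + 5x. The coefficient of x^4 equals -trace(L) = -8, matching the sum of degrees. The eigenvalues sum to 8, which equals trace(L) = 2|E|.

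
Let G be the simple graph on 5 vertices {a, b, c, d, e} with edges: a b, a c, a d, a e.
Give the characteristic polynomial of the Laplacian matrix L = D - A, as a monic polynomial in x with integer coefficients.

Reading degrees in the order [a, b, c, d, e] gives [4, 1, 1, 1, 1]; set D = diag(4, 1, 1, 1, 1) and form L = D - A. L has integer entries, so p(x) = det(xI - L) has integer coefficients. Expanding the determinant yields x^5 - 8x^4 + 18x^3 - 16x^2 + 5x. The constant term is 0 because L is singular (the all-ones vector lies in its kernel). By the matrix-tree theorem the graph has (1/5) * product of the nonzero eigenvalues = 1 spanning tree.

x^5 - 8x^4 + 18x^3 - 16x^2 + 5x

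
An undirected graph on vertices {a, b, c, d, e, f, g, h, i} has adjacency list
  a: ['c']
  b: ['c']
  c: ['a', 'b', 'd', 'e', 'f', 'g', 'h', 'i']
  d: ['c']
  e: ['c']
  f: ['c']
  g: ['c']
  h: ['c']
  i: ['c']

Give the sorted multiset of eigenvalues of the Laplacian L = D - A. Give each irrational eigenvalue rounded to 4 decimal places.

[0, 1, 1, 1, 1, 1, 1, 1, 9]

Reading degrees in the order [a, b, c, d, e, f, g, h, i] gives [1, 1, 8, 1, 1, 1, 1, 1, 1]; set D = diag(1, 1, 8, 1, 1, 1, 1, 1, 1) and form L = D - A. L is symmetric positive semidefinite, so every eigenvalue is real and nonnegative. The largest eigenvalue, 9, is at most the vertex count 9.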